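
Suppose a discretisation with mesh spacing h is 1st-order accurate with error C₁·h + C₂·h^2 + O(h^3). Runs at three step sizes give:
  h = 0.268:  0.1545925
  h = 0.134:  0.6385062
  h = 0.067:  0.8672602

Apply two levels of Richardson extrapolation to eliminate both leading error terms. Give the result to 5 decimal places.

First eliminate the h term (factor 2^1 = 2):
  B₁ = (2·0.6385062 − 0.1545925)/1 = 1.1224199
  B₂ = (2·0.8672602 − 0.6385062)/1 = 1.0960142
Then eliminate the h^2 term (factor 2^2 = 4):
  (4·1.0960142 − 1.1224199)/3 = 1.0872123

1.08721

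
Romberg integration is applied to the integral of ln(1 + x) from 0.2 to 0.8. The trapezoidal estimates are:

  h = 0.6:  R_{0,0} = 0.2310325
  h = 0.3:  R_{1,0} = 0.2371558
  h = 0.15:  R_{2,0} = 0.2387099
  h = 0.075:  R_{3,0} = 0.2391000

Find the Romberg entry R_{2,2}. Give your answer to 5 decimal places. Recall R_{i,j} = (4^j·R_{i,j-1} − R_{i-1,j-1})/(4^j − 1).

0.23923

Richardson extrapolation on the trapezoidal column (denominator 4−1=3):
R_{1,1} = (4·0.2371558 − 0.2310325) / 3 = 0.2391969
R_{2,1} = (4·0.2387099 − 0.2371558) / 3 = 0.2392279
R_{2,2} = (16·0.2392279 − 0.2391969) / 15 = 0.2392300
(Column j=1 coincides with Simpson's rule on the same nodes.)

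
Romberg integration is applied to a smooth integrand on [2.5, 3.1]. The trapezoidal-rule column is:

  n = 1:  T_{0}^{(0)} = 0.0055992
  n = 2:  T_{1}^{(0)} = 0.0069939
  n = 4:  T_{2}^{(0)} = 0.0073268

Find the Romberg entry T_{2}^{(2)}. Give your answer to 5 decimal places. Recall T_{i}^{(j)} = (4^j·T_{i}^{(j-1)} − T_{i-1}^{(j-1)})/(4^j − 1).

Richardson extrapolation on the trapezoidal column (denominator 4−1=3):
T_{1}^{(1)} = (4·0.0069939 − 0.0055992) / 3 = 0.0074588
T_{2}^{(1)} = (4·0.0073268 − 0.0069939) / 3 = 0.0074378
T_{2}^{(2)} = (16·0.0074378 − 0.0074588) / 15 = 0.0074364

0.00744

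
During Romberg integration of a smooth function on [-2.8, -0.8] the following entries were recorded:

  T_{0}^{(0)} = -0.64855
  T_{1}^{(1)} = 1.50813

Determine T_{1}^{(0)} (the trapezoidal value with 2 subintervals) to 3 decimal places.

0.969

From T_{1}^{(1)} = (4·T_{1}^{(0)} − T_{0}^{(0)})/3, solve for T_{1}^{(0)}:
4·T_{1}^{(0)} = 3·1.50813 + (-0.64855) = 3.87584
T_{1}^{(0)} = 0.96896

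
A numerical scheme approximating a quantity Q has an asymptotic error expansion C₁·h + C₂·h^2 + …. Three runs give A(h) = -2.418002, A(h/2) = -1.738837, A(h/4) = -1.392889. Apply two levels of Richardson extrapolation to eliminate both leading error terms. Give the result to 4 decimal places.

First eliminate the h term (factor 2^1 = 2):
  B₁ = (2·(-1.738837) − (-2.418002))/1 = -1.059672
  B₂ = (2·(-1.392889) − (-1.738837))/1 = -1.046941
Then eliminate the h^2 term (factor 2^2 = 4):
  (4·(-1.046941) − (-1.059672))/3 = -1.042697

-1.0427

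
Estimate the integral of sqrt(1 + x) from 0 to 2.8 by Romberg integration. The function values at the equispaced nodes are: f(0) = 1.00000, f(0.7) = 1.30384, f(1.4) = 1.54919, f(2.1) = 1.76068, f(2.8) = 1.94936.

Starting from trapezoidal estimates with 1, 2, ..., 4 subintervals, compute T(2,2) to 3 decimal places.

4.272

T(0,0) (trapezoid, 1 panel, h=2.8000): 4.12910
T(1,0) (trapezoid, 2 panels, h=1.4000): 4.23342
T(2,0) (trapezoid, 4 panels, h=0.7000): 4.26187
T(1,1) = 4.23342 + (4.23342 − 4.12910)/3 = 4.26819
T(2,1) = 4.26187 + (4.26187 − 4.23342)/3 = 4.27135
T(2,2) = 4.27135 + (4.27135 − 4.26819)/15 = 4.27156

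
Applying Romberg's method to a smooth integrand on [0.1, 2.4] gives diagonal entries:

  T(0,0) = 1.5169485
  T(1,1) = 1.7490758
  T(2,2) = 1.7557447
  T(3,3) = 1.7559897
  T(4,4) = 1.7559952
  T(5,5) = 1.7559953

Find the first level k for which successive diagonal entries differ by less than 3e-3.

|T(1,1) − T(0,0)| = 0.2321273 ≥ 3e-3
|T(2,2) − T(1,1)| = 0.0066689 ≥ 3e-3
|T(3,3) − T(2,2)| = 0.0002450 < 3e-3

k = 3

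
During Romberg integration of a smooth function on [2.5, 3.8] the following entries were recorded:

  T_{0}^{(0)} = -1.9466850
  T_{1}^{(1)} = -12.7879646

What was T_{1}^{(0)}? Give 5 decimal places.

From T_{1}^{(1)} = (4·T_{1}^{(0)} − T_{0}^{(0)})/3, solve for T_{1}^{(0)}:
4·T_{1}^{(0)} = 3·(-12.7879646) + (-1.9466850) = -40.3105788
T_{1}^{(0)} = -10.0776447

-10.07764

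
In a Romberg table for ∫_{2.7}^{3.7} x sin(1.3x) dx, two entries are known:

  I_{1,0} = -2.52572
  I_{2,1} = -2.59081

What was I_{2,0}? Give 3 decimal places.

-2.575

From I_{2,1} = (4·I_{2,0} − I_{1,0})/3, solve for I_{2,0}:
4·I_{2,0} = 3·(-2.59081) + (-2.52572) = -10.29815
I_{2,0} = -2.57454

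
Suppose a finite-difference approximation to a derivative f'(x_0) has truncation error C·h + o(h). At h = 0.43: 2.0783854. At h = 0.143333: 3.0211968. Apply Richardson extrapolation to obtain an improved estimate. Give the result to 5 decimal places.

3.49260

The leading error scales as h; refining by a factor of 3 reduces it by 3^1 = 3.
Extrapolated value = (3·A(h/3) − A(h)) / (3 − 1)
= (3·3.0211968 − 2.0783854) / 2
= 6.9852050 / 2 = 3.4926025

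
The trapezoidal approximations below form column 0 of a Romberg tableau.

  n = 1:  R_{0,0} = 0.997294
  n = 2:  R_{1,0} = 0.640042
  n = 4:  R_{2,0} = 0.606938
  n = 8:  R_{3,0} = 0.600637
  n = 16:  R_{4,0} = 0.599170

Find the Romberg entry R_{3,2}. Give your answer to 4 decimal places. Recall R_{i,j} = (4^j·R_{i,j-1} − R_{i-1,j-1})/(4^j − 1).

0.5987

R_{2,1} = (4·0.606938 − 0.640042) / 3 = 0.595903
R_{3,1} = (4·0.600637 − 0.606938) / 3 = 0.598537
R_{3,2} = 0.598537 + (0.598537 − 0.595903)/15 = 0.598713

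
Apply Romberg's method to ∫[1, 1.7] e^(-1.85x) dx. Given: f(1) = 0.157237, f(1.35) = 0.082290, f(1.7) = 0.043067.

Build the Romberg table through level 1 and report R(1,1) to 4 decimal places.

0.0618

R(0,0) (trapezoid, 1 panel, h=0.7000): 0.070106
R(1,0) (trapezoid, 2 panels, h=0.3500): 0.063855
R(1,1) = 0.063855 + (0.063855 − 0.070106)/3 = 0.061771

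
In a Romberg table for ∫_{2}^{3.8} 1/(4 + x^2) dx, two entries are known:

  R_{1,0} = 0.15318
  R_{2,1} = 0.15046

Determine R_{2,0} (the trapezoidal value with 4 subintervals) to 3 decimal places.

0.151

From R_{2,1} = (4·R_{2,0} − R_{1,0})/3, solve for R_{2,0}:
4·R_{2,0} = 3·0.15046 + 0.15318 = 0.60456
R_{2,0} = 0.15114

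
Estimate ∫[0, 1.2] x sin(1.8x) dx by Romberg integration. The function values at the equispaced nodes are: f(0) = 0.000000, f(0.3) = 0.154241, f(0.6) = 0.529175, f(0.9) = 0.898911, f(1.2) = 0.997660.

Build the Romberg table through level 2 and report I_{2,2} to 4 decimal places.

0.6271

I_{0,0} (trapezoid, 1 panel, h=1.2000): 0.598596
I_{1,0} (trapezoid, 2 panels, h=0.6000): 0.616803
I_{2,0} (trapezoid, 4 panels, h=0.3000): 0.624347
I_{1,1} = 0.616803 + (0.616803 − 0.598596)/3 = 0.622872
I_{2,1} = 0.624347 + (0.624347 − 0.616803)/3 = 0.626862
I_{2,2} = 0.626862 + (0.626862 − 0.622872)/15 = 0.627128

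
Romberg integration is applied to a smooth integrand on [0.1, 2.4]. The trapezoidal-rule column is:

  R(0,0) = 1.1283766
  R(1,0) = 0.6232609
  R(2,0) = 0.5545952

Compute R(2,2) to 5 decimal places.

Richardson extrapolation on the trapezoidal column (denominator 4−1=3):
R(1,1) = 0.6232609 + (0.6232609 − 1.1283766)/3 = 0.4548890
R(2,1) = 0.5545952 + (0.5545952 − 0.6232609)/3 = 0.5317066
R(2,2) = 0.5317066 + (0.5317066 − 0.4548890)/15 = 0.5368278

0.53683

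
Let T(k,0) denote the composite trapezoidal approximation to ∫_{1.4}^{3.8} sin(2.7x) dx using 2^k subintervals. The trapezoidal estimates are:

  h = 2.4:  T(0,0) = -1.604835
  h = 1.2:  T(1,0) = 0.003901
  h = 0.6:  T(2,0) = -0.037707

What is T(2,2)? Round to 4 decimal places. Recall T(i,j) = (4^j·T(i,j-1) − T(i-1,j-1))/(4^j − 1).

-0.0910

Richardson extrapolation on the trapezoidal column (denominator 4−1=3):
T(1,1) = (4·0.003901 − (-1.604835)) / 3 = 0.540146
T(2,1) = (4·(-0.037707) − 0.003901) / 3 = -0.051576
T(2,2) = (16·(-0.051576) − 0.540146) / 15 = -0.091024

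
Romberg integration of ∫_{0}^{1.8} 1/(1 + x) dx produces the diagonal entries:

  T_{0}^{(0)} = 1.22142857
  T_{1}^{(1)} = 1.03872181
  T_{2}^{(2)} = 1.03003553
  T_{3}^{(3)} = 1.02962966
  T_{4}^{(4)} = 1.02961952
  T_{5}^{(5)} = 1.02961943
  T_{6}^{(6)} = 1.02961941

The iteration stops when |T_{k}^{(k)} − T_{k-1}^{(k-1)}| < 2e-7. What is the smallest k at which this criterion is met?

k = 5

|T_{1}^{(1)} − T_{0}^{(0)}| = 0.18270676 ≥ 2e-7
|T_{2}^{(2)} − T_{1}^{(1)}| = 0.00868628 ≥ 2e-7
|T_{3}^{(3)} − T_{2}^{(2)}| = 0.00040587 ≥ 2e-7
|T_{4}^{(4)} − T_{3}^{(3)}| = 0.00001014 ≥ 2e-7
|T_{5}^{(5)} − T_{4}^{(4)}| = 0.00000009 < 2e-7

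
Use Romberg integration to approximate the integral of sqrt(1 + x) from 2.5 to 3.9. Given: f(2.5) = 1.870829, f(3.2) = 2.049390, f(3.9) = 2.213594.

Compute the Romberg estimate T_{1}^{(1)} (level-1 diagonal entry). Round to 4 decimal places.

T_{0}^{(0)} (trapezoid, 1 panel, h=1.4000): 2.859096
T_{1}^{(0)} (trapezoid, 2 panels, h=0.7000): 2.864121
T_{1}^{(1)} = 2.864121 + (2.864121 − 2.859096)/3 = 2.865796

2.8658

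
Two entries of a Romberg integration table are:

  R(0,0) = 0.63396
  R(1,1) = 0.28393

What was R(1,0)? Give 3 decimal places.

From R(1,1) = (4·R(1,0) − R(0,0))/3, solve for R(1,0):
4·R(1,0) = 3·0.28393 + 0.63396 = 1.48575
R(1,0) = 0.37144

0.371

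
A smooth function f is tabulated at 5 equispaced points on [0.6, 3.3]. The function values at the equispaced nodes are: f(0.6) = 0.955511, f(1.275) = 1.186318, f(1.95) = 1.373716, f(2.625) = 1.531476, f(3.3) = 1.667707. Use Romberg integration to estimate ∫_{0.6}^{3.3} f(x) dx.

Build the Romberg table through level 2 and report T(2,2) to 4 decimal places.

T(0,0) (trapezoid, 1 panel, h=2.7000): 3.541344
T(1,0) (trapezoid, 2 panels, h=1.3500): 3.625189
T(2,0) (trapezoid, 4 panels, h=0.6750): 3.647105
T(1,1) = 3.625189 + (3.625189 − 3.541344)/3 = 3.653137
T(2,1) = 3.647105 + (3.647105 − 3.625189)/3 = 3.654410
T(2,2) = 3.654410 + (3.654410 − 3.653137)/15 = 3.654495

3.6545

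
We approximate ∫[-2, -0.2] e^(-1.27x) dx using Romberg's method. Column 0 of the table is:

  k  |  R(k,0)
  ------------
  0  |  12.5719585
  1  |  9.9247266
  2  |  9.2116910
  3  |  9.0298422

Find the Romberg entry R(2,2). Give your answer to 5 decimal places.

Richardson extrapolation on the trapezoidal column (denominator 4−1=3):
R(1,1) = 9.9247266 + (9.9247266 − 12.5719585)/3 = 9.0423160
R(2,1) = (4·9.2116910 − 9.9247266) / 3 = 8.9740125
R(2,2) = 8.9740125 + (8.9740125 − 9.0423160)/15 = 8.9694589

8.96946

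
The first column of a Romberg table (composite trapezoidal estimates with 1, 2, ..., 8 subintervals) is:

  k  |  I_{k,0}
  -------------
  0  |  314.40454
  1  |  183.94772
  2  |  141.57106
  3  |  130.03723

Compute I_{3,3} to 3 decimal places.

Richardson extrapolation on the trapezoidal column (denominator 4−1=3):
I_{1,1} = 183.94772 + (183.94772 − 314.40454)/3 = 140.46211
I_{2,1} = 141.57106 + (141.57106 − 183.94772)/3 = 127.44551
I_{3,1} = (4·130.03723 − 141.57106) / 3 = 126.19262
I_{2,2} = (16·127.44551 − 140.46211) / 15 = 126.57774
I_{3,2} = (16·126.19262 − 127.44551) / 15 = 126.10909
I_{3,3} = 126.10909 + (126.10909 − 126.57774)/63 = 126.10165
(Column j=1 coincides with Simpson's rule on the same nodes.)

126.102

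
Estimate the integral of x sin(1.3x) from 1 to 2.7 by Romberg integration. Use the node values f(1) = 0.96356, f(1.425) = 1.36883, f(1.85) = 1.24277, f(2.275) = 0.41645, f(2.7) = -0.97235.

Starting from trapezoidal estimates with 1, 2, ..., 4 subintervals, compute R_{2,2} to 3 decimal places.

1.360

R_{0,0} (trapezoid, 1 panel, h=1.7000): -0.00747
R_{1,0} (trapezoid, 2 panels, h=0.8500): 1.05262
R_{2,0} (trapezoid, 4 panels, h=0.4250): 1.28505
R_{1,1} = 1.05262 + (1.05262 − (-0.00747))/3 = 1.40598
R_{2,1} = 1.28505 + (1.28505 − 1.05262)/3 = 1.36253
R_{2,2} = 1.36253 + (1.36253 − 1.40598)/15 = 1.35963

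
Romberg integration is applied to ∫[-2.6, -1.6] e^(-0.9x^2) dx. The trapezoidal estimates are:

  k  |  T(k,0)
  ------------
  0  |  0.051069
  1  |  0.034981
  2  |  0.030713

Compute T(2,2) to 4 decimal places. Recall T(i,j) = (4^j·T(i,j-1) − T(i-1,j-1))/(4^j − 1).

0.0293

Richardson extrapolation on the trapezoidal column (denominator 4−1=3):
T(1,1) = (4·0.034981 − 0.051069) / 3 = 0.029618
T(2,1) = (4·0.030713 − 0.034981) / 3 = 0.029290
T(2,2) = (16·0.029290 − 0.029618) / 15 = 0.029268
(Column j=1 coincides with Simpson's rule on the same nodes.)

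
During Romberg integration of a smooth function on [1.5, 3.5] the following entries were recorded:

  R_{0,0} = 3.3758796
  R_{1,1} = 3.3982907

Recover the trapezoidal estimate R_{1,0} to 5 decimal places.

3.39269

From R_{1,1} = (4·R_{1,0} − R_{0,0})/3, solve for R_{1,0}:
4·R_{1,0} = 3·3.3982907 + 3.3758796 = 13.5707517
R_{1,0} = 3.3926879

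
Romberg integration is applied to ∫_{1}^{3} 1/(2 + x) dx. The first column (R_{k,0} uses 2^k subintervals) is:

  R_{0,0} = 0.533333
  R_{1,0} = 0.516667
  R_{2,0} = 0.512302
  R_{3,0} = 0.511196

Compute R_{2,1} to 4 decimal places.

0.5108

R_{2,1} = (4·0.512302 − 0.516667) / 3 = 0.510847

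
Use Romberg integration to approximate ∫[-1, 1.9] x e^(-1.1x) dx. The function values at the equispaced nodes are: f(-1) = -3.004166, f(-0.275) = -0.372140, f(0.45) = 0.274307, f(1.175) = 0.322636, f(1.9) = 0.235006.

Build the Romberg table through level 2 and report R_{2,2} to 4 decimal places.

R_{0,0} (trapezoid, 1 panel, h=2.9000): -4.015282
R_{1,0} (trapezoid, 2 panels, h=1.4500): -1.609896
R_{2,0} (trapezoid, 4 panels, h=0.7250): -0.840838
R_{1,1} = -1.609896 + (-1.609896 − (-4.015282))/3 = -0.808101
R_{2,1} = -0.840838 + (-0.840838 − (-1.609896))/3 = -0.584485
R_{2,2} = -0.584485 + (-0.584485 − (-0.808101))/15 = -0.569577

-0.5696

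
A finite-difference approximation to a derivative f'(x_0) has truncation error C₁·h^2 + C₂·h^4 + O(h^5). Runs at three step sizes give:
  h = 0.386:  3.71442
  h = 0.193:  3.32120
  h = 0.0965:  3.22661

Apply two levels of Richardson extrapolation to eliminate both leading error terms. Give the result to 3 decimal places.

3.195

First eliminate the h^2 term (factor 2^2 = 4):
  B₁ = (4·3.32120 − 3.71442)/3 = 3.19013
  B₂ = (4·3.22661 − 3.32120)/3 = 3.19508
Then eliminate the h^4 term (factor 2^4 = 16):
  (16·3.19508 − 3.19013)/15 = 3.19541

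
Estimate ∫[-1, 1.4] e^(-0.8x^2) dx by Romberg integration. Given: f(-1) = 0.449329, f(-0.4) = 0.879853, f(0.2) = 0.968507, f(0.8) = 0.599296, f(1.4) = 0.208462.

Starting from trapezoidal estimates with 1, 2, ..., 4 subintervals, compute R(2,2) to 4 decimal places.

1.6949

R(0,0) (trapezoid, 1 panel, h=2.4000): 0.789349
R(1,0) (trapezoid, 2 panels, h=1.2000): 1.556883
R(2,0) (trapezoid, 4 panels, h=0.6000): 1.665931
R(1,1) = 1.556883 + (1.556883 − 0.789349)/3 = 1.812728
R(2,1) = 1.665931 + (1.665931 − 1.556883)/3 = 1.702280
R(2,2) = 1.702280 + (1.702280 − 1.812728)/15 = 1.694917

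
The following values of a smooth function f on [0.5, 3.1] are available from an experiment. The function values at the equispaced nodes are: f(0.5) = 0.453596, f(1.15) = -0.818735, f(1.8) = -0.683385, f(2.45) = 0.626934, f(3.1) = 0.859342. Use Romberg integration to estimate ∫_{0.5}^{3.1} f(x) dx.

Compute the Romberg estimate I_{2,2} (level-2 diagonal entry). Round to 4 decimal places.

-0.1487

I_{0,0} (trapezoid, 1 panel, h=2.6000): 1.706819
I_{1,0} (trapezoid, 2 panels, h=1.3000): -0.034991
I_{2,0} (trapezoid, 4 panels, h=0.6500): -0.142166
I_{1,1} = -0.034991 + (-0.034991 − 1.706819)/3 = -0.615594
I_{2,1} = -0.142166 + (-0.142166 − (-0.034991))/3 = -0.177891
I_{2,2} = -0.177891 + (-0.177891 − (-0.615594))/15 = -0.148711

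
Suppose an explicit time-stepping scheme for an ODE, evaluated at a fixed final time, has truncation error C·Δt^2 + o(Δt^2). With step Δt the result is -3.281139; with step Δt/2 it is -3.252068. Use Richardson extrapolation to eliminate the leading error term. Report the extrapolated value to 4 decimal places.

The leading error scales as Δt^2; refining by a factor of 2 reduces it by 2^2 = 4.
Extrapolated value = (4·A(Δt/2) − A(Δt)) / (4 − 1)
= (4·(-3.252068) − (-3.281139)) / 3
= -9.727133 / 3 = -3.242378

-3.2424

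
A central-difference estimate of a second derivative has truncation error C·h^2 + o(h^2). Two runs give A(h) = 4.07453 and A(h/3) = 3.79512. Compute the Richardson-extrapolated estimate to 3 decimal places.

3.760

Extrapolated value = (9·A(h/3) − A(h)) / (9 − 1)
= (9·3.79512 − 4.07453) / 8
= 30.08155 / 8 = 3.76019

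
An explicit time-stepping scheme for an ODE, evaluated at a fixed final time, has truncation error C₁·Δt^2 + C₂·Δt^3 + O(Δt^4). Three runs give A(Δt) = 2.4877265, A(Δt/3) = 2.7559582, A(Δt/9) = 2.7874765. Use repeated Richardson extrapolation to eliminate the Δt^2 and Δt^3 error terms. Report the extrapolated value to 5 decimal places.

2.79149

First eliminate the Δt^2 term (factor 3^2 = 9):
  B₁ = (9·2.7559582 − 2.4877265)/8 = 2.7894872
  B₂ = (9·2.7874765 − 2.7559582)/8 = 2.7914163
Then eliminate the Δt^3 term (factor 3^3 = 27):
  (27·2.7914163 − 2.7894872)/26 = 2.7914905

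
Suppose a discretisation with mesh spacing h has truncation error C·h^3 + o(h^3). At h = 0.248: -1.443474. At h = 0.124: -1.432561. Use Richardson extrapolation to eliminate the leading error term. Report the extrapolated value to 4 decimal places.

-1.4310

The leading error scales as h^3; refining by a factor of 2 reduces it by 2^3 = 8.
Extrapolated value = (8·A(h/2) − A(h)) / (8 − 1)
= (8·(-1.432561) − (-1.443474)) / 7
= -10.017014 / 7 = -1.431002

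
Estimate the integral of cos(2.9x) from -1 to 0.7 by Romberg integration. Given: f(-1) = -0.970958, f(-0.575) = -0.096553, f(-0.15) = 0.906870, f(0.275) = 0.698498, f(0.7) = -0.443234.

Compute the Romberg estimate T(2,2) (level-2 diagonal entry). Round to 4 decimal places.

0.3824

T(0,0) (trapezoid, 1 panel, h=1.7000): -1.202063
T(1,0) (trapezoid, 2 panels, h=0.8500): 0.169808
T(2,0) (trapezoid, 4 panels, h=0.4250): 0.340731
T(1,1) = 0.169808 + (0.169808 − (-1.202063))/3 = 0.627098
T(2,1) = 0.340731 + (0.340731 − 0.169808)/3 = 0.397705
T(2,2) = 0.397705 + (0.397705 − 0.627098)/15 = 0.382412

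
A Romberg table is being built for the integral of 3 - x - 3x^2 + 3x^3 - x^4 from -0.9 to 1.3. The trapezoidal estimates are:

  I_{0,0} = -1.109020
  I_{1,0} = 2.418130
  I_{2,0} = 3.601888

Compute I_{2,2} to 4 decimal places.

Richardson extrapolation on the trapezoidal column (denominator 4−1=3):
I_{1,1} = 2.418130 + (2.418130 − (-1.109020))/3 = 3.593847
I_{2,1} = 3.601888 + (3.601888 − 2.418130)/3 = 3.996474
I_{2,2} = (16·3.996474 − 3.593847) / 15 = 4.023316

4.0233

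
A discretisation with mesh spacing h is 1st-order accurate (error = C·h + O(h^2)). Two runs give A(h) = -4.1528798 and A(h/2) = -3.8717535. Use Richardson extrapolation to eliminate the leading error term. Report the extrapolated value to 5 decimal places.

-3.59063

The leading error scales as h; refining by a factor of 2 reduces it by 2^1 = 2.
Extrapolated value = (2·A(h/2) − A(h)) / (2 − 1)
= (2·(-3.8717535) − (-4.1528798)) / 1
= -3.5906272 / 1 = -3.5906272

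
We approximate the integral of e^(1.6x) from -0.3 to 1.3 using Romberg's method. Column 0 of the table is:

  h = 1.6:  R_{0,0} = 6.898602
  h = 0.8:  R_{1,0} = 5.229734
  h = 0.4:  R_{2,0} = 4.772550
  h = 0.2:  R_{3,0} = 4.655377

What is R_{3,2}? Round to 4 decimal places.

Richardson extrapolation on the trapezoidal column (denominator 4−1=3):
R_{2,1} = 4.772550 + (4.772550 − 5.229734)/3 = 4.620155
R_{3,1} = 4.655377 + (4.655377 − 4.772550)/3 = 4.616319
R_{3,2} = 4.616319 + (4.616319 − 4.620155)/15 = 4.616063

4.6161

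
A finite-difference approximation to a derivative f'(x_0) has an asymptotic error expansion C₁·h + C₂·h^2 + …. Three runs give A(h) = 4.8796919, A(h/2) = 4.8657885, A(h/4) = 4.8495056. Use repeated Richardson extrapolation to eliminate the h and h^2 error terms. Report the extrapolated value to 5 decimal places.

First eliminate the h term (factor 2^1 = 2):
  B₁ = (2·4.8657885 − 4.8796919)/1 = 4.8518851
  B₂ = (2·4.8495056 − 4.8657885)/1 = 4.8332227
Then eliminate the h^2 term (factor 2^2 = 4):
  (4·4.8332227 − 4.8518851)/3 = 4.8270019

4.82700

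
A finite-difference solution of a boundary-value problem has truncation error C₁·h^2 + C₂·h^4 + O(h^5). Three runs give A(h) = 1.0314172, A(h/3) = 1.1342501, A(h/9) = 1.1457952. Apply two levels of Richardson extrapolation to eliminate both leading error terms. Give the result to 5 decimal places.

1.14724

First eliminate the h^2 term (factor 3^2 = 9):
  B₁ = (9·1.1342501 − 1.0314172)/8 = 1.1471042
  B₂ = (9·1.1457952 − 1.1342501)/8 = 1.1472383
Then eliminate the h^4 term (factor 3^4 = 81):
  (81·1.1472383 − 1.1471042)/80 = 1.1472400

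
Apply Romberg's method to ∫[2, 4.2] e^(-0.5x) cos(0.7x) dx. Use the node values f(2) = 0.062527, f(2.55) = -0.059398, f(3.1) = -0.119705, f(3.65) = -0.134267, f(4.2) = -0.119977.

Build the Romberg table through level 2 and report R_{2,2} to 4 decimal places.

-0.1964

R_{0,0} (trapezoid, 1 panel, h=2.2000): -0.063195
R_{1,0} (trapezoid, 2 panels, h=1.1000): -0.163273
R_{2,0} (trapezoid, 4 panels, h=0.5500): -0.188152
R_{1,1} = -0.163273 + (-0.163273 − (-0.063195))/3 = -0.196632
R_{2,1} = -0.188152 + (-0.188152 − (-0.163273))/3 = -0.196445
R_{2,2} = -0.196445 + (-0.196445 − (-0.196632))/15 = -0.196433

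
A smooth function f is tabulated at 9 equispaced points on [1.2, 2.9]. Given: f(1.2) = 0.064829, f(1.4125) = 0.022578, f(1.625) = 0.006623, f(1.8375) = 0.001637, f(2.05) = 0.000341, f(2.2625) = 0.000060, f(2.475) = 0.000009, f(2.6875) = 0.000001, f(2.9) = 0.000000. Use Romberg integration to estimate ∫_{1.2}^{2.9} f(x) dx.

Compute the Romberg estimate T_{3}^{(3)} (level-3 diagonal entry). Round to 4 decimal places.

0.0124

T_{0}^{(0)} (trapezoid, 1 panel, h=1.7000): 0.055105
T_{1}^{(0)} (trapezoid, 2 panels, h=0.8500): 0.027842
T_{2}^{(0)} (trapezoid, 4 panels, h=0.4250): 0.016740
T_{3}^{(0)} (trapezoid, 8 panels, h=0.2125): 0.013528
T_{1}^{(1)} = 0.027842 + (0.027842 − 0.055105)/3 = 0.018754
T_{2}^{(1)} = 0.016740 + (0.016740 − 0.027842)/3 = 0.013039
T_{3}^{(1)} = 0.013528 + (0.013528 − 0.016740)/3 = 0.012457
T_{2}^{(2)} = 0.013039 + (0.013039 − 0.018754)/15 = 0.012658
T_{3}^{(2)} = 0.012457 + (0.012457 − 0.013039)/15 = 0.012418
T_{3}^{(3)} = 0.012418 + (0.012418 − 0.012658)/63 = 0.012414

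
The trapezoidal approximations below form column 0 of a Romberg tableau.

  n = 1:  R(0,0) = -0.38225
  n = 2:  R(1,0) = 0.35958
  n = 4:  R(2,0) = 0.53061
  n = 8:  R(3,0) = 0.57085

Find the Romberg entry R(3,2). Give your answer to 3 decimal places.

0.584

Richardson extrapolation on the trapezoidal column (denominator 4−1=3):
R(2,1) = (4·0.53061 − 0.35958) / 3 = 0.58762
R(3,1) = 0.57085 + (0.57085 − 0.53061)/3 = 0.58426
R(3,2) = 0.58426 + (0.58426 − 0.58762)/15 = 0.58404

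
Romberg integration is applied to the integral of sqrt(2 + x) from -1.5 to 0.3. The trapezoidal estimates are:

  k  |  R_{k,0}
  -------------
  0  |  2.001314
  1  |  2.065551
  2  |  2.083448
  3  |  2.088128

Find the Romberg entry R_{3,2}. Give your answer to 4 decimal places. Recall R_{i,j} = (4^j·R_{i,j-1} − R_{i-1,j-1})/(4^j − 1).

Richardson extrapolation on the trapezoidal column (denominator 4−1=3):
R_{2,1} = (4·2.083448 − 2.065551) / 3 = 2.089414
R_{3,1} = (4·2.088128 − 2.083448) / 3 = 2.089688
R_{3,2} = 2.089688 + (2.089688 − 2.089414)/15 = 2.089706

2.0897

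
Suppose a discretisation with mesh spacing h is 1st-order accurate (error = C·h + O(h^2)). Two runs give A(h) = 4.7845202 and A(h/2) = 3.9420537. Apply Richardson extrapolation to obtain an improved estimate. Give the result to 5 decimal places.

3.09959

The leading error scales as h; refining by a factor of 2 reduces it by 2^1 = 2.
Extrapolated value = (2·A(h/2) − A(h)) / (2 − 1)
= (2·3.9420537 − 4.7845202) / 1
= 3.0995872 / 1 = 3.0995872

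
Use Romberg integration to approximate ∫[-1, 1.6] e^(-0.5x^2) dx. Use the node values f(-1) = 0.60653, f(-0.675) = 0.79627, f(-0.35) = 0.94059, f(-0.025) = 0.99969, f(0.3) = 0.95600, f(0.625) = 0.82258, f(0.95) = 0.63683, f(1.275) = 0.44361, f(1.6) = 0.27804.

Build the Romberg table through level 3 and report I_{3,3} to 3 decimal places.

1.972

I_{0,0} (trapezoid, 1 panel, h=2.6000): 1.14994
I_{1,0} (trapezoid, 2 panels, h=1.3000): 1.81777
I_{2,0} (trapezoid, 4 panels, h=0.6500): 1.93421
I_{3,0} (trapezoid, 8 panels, h=0.3250): 1.96230
I_{1,1} = 1.81777 + (1.81777 − 1.14994)/3 = 2.04038
I_{2,1} = 1.93421 + (1.93421 − 1.81777)/3 = 1.97302
I_{3,1} = 1.96230 + (1.96230 − 1.93421)/3 = 1.97166
I_{2,2} = 1.97302 + (1.97302 − 2.04038)/15 = 1.96853
I_{3,2} = 1.97166 + (1.97166 − 1.97302)/15 = 1.97157
I_{3,3} = 1.97157 + (1.97157 − 1.96853)/63 = 1.97162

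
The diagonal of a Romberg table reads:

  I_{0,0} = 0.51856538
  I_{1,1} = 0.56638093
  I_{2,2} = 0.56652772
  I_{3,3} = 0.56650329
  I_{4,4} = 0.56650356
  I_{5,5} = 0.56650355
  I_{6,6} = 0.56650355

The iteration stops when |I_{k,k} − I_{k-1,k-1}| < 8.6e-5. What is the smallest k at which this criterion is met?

|I_{1,1} − I_{0,0}| = 0.04781555 ≥ 8.6e-5
|I_{2,2} − I_{1,1}| = 0.00014679 ≥ 8.6e-5
|I_{3,3} − I_{2,2}| = 0.00002443 < 8.6e-5

k = 3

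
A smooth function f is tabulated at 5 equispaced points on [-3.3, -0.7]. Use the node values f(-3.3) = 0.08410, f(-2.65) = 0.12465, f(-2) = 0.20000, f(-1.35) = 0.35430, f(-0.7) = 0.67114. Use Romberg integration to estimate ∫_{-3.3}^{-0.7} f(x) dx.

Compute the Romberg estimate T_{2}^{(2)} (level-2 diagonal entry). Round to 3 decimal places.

0.665

T_{0}^{(0)} (trapezoid, 1 panel, h=2.6000): 0.98181
T_{1}^{(0)} (trapezoid, 2 panels, h=1.3000): 0.75091
T_{2}^{(0)} (trapezoid, 4 panels, h=0.6500): 0.68677
T_{1}^{(1)} = 0.75091 + (0.75091 − 0.98181)/3 = 0.67394
T_{2}^{(1)} = 0.68677 + (0.68677 − 0.75091)/3 = 0.66539
T_{2}^{(2)} = 0.66539 + (0.66539 − 0.67394)/15 = 0.66482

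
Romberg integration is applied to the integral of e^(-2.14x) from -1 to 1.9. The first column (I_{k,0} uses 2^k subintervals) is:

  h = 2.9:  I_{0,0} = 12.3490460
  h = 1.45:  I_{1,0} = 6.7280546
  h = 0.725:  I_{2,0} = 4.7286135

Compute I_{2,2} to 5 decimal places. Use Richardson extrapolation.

4.00932

Richardson extrapolation on the trapezoidal column (denominator 4−1=3):
I_{1,1} = 6.7280546 + (6.7280546 − 12.3490460)/3 = 4.8543908
I_{2,1} = (4·4.7286135 − 6.7280546) / 3 = 4.0621331
I_{2,2} = 4.0621331 + (4.0621331 − 4.8543908)/15 = 4.0093159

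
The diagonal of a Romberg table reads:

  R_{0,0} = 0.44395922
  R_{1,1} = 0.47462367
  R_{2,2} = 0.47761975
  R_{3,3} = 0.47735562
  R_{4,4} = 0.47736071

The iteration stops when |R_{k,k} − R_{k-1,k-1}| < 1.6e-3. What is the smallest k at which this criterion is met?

|R_{1,1} − R_{0,0}| = 0.03066445 ≥ 1.6e-3
|R_{2,2} − R_{1,1}| = 0.00299608 ≥ 1.6e-3
|R_{3,3} − R_{2,2}| = 0.00026413 < 1.6e-3

k = 3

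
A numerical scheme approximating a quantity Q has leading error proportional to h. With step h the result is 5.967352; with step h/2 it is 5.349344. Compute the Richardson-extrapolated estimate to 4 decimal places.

4.7313

The leading error scales as h; refining by a factor of 2 reduces it by 2^1 = 2.
Extrapolated value = (2·A(h/2) − A(h)) / (2 − 1)
= (2·5.349344 − 5.967352) / 1
= 4.731336 / 1 = 4.731336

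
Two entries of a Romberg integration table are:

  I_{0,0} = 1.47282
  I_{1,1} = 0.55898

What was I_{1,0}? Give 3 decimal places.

0.787

From I_{1,1} = (4·I_{1,0} − I_{0,0})/3, solve for I_{1,0}:
4·I_{1,0} = 3·0.55898 + 1.47282 = 3.14976
I_{1,0} = 0.78744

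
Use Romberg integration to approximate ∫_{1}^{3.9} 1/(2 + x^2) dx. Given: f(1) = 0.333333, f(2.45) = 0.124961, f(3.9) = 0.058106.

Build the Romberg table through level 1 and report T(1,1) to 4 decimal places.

T(0,0) (trapezoid, 1 panel, h=2.9000): 0.567587
T(1,0) (trapezoid, 2 panels, h=1.4500): 0.464987
T(1,1) = 0.464987 + (0.464987 − 0.567587)/3 = 0.430787

0.4308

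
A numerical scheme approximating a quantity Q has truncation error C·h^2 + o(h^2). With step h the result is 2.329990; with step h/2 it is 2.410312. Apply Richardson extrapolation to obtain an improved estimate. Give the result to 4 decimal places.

2.4371

The leading error scales as h^2; refining by a factor of 2 reduces it by 2^2 = 4.
Extrapolated value = (4·A(h/2) − A(h)) / (4 − 1)
= (4·2.410312 − 2.329990) / 3
= 7.311258 / 3 = 2.437086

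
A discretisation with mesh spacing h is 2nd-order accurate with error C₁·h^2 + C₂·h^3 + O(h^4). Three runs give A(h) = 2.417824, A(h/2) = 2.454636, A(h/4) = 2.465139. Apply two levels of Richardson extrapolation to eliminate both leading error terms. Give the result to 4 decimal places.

2.4689

First eliminate the h^2 term (factor 2^2 = 4):
  B₁ = (4·2.454636 − 2.417824)/3 = 2.466907
  B₂ = (4·2.465139 − 2.454636)/3 = 2.468640
Then eliminate the h^3 term (factor 2^3 = 8):
  (8·2.468640 − 2.466907)/7 = 2.468888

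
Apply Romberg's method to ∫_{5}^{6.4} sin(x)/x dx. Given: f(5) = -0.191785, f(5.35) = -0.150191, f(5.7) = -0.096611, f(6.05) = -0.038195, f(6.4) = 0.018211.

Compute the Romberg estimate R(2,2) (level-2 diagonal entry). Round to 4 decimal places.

-0.1307

R(0,0) (trapezoid, 1 panel, h=1.4000): -0.121502
R(1,0) (trapezoid, 2 panels, h=0.7000): -0.128379
R(2,0) (trapezoid, 4 panels, h=0.3500): -0.130124
R(1,1) = -0.128379 + (-0.128379 − (-0.121502))/3 = -0.130671
R(2,1) = -0.130124 + (-0.130124 − (-0.128379))/3 = -0.130706
R(2,2) = -0.130706 + (-0.130706 − (-0.130671))/15 = -0.130708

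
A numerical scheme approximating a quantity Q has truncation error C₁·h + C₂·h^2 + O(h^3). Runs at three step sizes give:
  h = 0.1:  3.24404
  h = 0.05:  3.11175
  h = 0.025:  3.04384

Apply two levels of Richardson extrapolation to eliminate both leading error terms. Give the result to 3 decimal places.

2.975

First eliminate the h term (factor 2^1 = 2):
  B₁ = (2·3.11175 − 3.24404)/1 = 2.97946
  B₂ = (2·3.04384 − 3.11175)/1 = 2.97593
Then eliminate the h^2 term (factor 2^2 = 4):
  (4·2.97593 − 2.97946)/3 = 2.97475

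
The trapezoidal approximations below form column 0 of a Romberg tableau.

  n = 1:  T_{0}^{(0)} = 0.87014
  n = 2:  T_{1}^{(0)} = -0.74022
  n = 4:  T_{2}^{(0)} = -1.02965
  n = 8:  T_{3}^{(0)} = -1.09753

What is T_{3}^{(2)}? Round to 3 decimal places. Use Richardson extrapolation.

-1.120

Richardson extrapolation on the trapezoidal column (denominator 4−1=3):
T_{2}^{(1)} = (4·(-1.02965) − (-0.74022)) / 3 = -1.12613
T_{3}^{(1)} = (4·(-1.09753) − (-1.02965)) / 3 = -1.12016
T_{3}^{(2)} = -1.12016 + (-1.12016 − (-1.12613))/15 = -1.11976
(Column j=1 coincides with Simpson's rule on the same nodes.)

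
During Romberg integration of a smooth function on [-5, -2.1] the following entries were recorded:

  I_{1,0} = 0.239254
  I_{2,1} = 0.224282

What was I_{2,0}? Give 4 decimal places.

From I_{2,1} = (4·I_{2,0} − I_{1,0})/3, solve for I_{2,0}:
4·I_{2,0} = 3·0.224282 + 0.239254 = 0.912100
I_{2,0} = 0.228025

0.2280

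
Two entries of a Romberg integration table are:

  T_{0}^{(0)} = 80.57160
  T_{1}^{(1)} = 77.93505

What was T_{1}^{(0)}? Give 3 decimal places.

From T_{1}^{(1)} = (4·T_{1}^{(0)} − T_{0}^{(0)})/3, solve for T_{1}^{(0)}:
4·T_{1}^{(0)} = 3·77.93505 + 80.57160 = 314.37675
T_{1}^{(0)} = 78.59419

78.594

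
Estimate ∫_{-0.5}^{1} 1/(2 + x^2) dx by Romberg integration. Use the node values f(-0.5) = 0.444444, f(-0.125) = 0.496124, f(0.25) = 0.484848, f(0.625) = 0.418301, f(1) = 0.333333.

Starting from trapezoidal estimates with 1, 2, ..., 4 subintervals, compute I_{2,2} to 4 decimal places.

I_{0,0} (trapezoid, 1 panel, h=1.5000): 0.583333
I_{1,0} (trapezoid, 2 panels, h=0.7500): 0.655302
I_{2,0} (trapezoid, 4 panels, h=0.3750): 0.670561
I_{1,1} = 0.655302 + (0.655302 − 0.583333)/3 = 0.679292
I_{2,1} = 0.670561 + (0.670561 − 0.655302)/3 = 0.675647
I_{2,2} = 0.675647 + (0.675647 − 0.679292)/15 = 0.675404

0.6754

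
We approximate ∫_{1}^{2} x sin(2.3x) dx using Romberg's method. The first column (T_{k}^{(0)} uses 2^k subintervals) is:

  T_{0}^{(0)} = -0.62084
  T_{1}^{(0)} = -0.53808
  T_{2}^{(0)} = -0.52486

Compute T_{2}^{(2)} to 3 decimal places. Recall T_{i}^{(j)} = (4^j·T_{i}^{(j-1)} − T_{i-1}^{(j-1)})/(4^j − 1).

Richardson extrapolation on the trapezoidal column (denominator 4−1=3):
T_{1}^{(1)} = (4·(-0.53808) − (-0.62084)) / 3 = -0.51049
T_{2}^{(1)} = (4·(-0.52486) − (-0.53808)) / 3 = -0.52045
T_{2}^{(2)} = (16·(-0.52045) − (-0.51049)) / 15 = -0.52111

-0.521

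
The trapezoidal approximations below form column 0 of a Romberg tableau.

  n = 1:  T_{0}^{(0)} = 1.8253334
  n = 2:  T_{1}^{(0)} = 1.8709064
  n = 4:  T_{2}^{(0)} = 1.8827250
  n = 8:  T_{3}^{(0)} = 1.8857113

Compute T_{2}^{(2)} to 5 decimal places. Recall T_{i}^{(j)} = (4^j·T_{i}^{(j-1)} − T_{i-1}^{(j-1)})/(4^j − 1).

T_{1}^{(1)} = (4·1.8709064 − 1.8253334) / 3 = 1.8860974
T_{2}^{(1)} = (4·1.8827250 − 1.8709064) / 3 = 1.8866645
T_{2}^{(2)} = (16·1.8866645 − 1.8860974) / 15 = 1.8867023
(Column j=1 coincides with Simpson's rule on the same nodes.)

1.88670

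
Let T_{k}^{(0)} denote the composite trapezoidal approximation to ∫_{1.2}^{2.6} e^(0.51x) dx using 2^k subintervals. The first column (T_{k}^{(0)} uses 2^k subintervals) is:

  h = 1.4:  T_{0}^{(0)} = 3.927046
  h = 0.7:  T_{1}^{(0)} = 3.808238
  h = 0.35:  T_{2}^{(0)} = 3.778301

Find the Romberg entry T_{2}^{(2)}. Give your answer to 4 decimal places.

Richardson extrapolation on the trapezoidal column (denominator 4−1=3):
T_{1}^{(1)} = (4·3.808238 − 3.927046) / 3 = 3.768635
T_{2}^{(1)} = (4·3.778301 − 3.808238) / 3 = 3.768322
T_{2}^{(2)} = 3.768322 + (3.768322 − 3.768635)/15 = 3.768301

3.7683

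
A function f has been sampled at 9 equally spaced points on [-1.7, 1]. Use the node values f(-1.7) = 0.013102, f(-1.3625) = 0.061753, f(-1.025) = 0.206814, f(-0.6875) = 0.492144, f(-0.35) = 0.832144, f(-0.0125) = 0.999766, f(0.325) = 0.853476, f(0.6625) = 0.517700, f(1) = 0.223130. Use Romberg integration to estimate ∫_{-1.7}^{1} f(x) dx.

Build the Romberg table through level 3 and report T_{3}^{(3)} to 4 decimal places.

1.3849

T_{0}^{(0)} (trapezoid, 1 panel, h=2.7000): 0.318913
T_{1}^{(0)} (trapezoid, 2 panels, h=1.3500): 1.282851
T_{2}^{(0)} (trapezoid, 4 panels, h=0.6750): 1.357121
T_{3}^{(0)} (trapezoid, 8 panels, h=0.3375): 1.377646
T_{1}^{(1)} = 1.282851 + (1.282851 − 0.318913)/3 = 1.604164
T_{2}^{(1)} = 1.357121 + (1.357121 − 1.282851)/3 = 1.381878
T_{3}^{(1)} = 1.377646 + (1.377646 − 1.357121)/3 = 1.384488
T_{2}^{(2)} = 1.381878 + (1.381878 − 1.604164)/15 = 1.367059
T_{3}^{(2)} = 1.384488 + (1.384488 − 1.381878)/15 = 1.384662
T_{3}^{(3)} = 1.384662 + (1.384662 − 1.367059)/63 = 1.384941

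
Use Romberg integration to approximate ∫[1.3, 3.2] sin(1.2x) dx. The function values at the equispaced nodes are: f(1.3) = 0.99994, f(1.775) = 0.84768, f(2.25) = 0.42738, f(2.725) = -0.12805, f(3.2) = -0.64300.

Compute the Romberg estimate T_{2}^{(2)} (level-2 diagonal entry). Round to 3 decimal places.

0.647

T_{0}^{(0)} (trapezoid, 1 panel, h=1.9000): 0.33909
T_{1}^{(0)} (trapezoid, 2 panels, h=0.9500): 0.57556
T_{2}^{(0)} (trapezoid, 4 panels, h=0.4750): 0.62960
T_{1}^{(1)} = 0.57556 + (0.57556 − 0.33909)/3 = 0.65438
T_{2}^{(1)} = 0.62960 + (0.62960 − 0.57556)/3 = 0.64761
T_{2}^{(2)} = 0.64761 + (0.64761 − 0.65438)/15 = 0.64716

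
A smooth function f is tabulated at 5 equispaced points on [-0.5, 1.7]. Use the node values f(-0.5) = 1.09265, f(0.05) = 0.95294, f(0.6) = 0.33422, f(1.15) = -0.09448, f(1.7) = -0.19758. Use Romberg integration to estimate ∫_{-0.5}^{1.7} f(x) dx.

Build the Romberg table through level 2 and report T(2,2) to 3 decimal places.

T(0,0) (trapezoid, 1 panel, h=2.2000): 0.98458
T(1,0) (trapezoid, 2 panels, h=1.1000): 0.85993
T(2,0) (trapezoid, 4 panels, h=0.5500): 0.90212
T(1,1) = 0.85993 + (0.85993 − 0.98458)/3 = 0.81838
T(2,1) = 0.90212 + (0.90212 − 0.85993)/3 = 0.91618
T(2,2) = 0.91618 + (0.91618 − 0.81838)/15 = 0.92270

0.923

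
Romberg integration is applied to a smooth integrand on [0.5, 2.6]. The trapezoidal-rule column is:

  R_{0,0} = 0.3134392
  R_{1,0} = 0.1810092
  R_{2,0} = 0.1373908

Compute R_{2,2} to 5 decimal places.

0.12192

Richardson extrapolation on the trapezoidal column (denominator 4−1=3):
R_{1,1} = (4·0.1810092 − 0.3134392) / 3 = 0.1368659
R_{2,1} = 0.1373908 + (0.1373908 − 0.1810092)/3 = 0.1228513
R_{2,2} = 0.1228513 + (0.1228513 − 0.1368659)/15 = 0.1219170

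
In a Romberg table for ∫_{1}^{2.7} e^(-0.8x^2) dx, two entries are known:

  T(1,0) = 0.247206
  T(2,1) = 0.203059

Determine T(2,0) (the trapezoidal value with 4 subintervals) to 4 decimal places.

From T(2,1) = (4·T(2,0) − T(1,0))/3, solve for T(2,0):
4·T(2,0) = 3·0.203059 + 0.247206 = 0.856383
T(2,0) = 0.214096

0.2141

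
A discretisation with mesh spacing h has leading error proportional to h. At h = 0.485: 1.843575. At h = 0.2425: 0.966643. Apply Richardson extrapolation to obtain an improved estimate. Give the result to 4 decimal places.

0.0897

The leading error scales as h; refining by a factor of 2 reduces it by 2^1 = 2.
Extrapolated value = (2·A(h/2) − A(h)) / (2 − 1)
= (2·0.966643 − 1.843575) / 1
= 0.089711 / 1 = 0.089711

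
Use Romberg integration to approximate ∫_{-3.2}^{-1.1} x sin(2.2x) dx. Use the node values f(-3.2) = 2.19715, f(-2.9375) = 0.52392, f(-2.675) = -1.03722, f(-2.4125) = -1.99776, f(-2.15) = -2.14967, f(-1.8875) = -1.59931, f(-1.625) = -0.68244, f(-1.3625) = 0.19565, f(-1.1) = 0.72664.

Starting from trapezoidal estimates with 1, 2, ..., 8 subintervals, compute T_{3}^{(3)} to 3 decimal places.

-1.428

T_{0}^{(0)} (trapezoid, 1 panel, h=2.1000): 3.06998
T_{1}^{(0)} (trapezoid, 2 panels, h=1.0500): -0.72216
T_{2}^{(0)} (trapezoid, 4 panels, h=0.5250): -1.26390
T_{3}^{(0)} (trapezoid, 8 panels, h=0.2625): -1.38730
T_{1}^{(1)} = -0.72216 + (-0.72216 − 3.06998)/3 = -1.98621
T_{2}^{(1)} = -1.26390 + (-1.26390 − (-0.72216))/3 = -1.44448
T_{3}^{(1)} = -1.38730 + (-1.38730 − (-1.26390))/3 = -1.42843
T_{2}^{(2)} = -1.44448 + (-1.44448 − (-1.98621))/15 = -1.40836
T_{3}^{(2)} = -1.42843 + (-1.42843 − (-1.44448))/15 = -1.42736
T_{3}^{(3)} = -1.42736 + (-1.42736 − (-1.40836))/63 = -1.42766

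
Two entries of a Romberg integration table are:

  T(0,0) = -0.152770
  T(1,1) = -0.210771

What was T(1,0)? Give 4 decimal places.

From T(1,1) = (4·T(1,0) − T(0,0))/3, solve for T(1,0):
4·T(1,0) = 3·(-0.210771) + (-0.152770) = -0.785083
T(1,0) = -0.196271

-0.1963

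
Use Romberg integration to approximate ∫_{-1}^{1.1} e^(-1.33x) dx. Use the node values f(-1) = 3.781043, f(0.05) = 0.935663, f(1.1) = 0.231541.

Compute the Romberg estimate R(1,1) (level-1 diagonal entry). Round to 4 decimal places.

R(0,0) (trapezoid, 1 panel, h=2.1000): 4.213213
R(1,0) (trapezoid, 2 panels, h=1.0500): 3.089053
R(1,1) = 3.089053 + (3.089053 − 4.213213)/3 = 2.714333

2.7143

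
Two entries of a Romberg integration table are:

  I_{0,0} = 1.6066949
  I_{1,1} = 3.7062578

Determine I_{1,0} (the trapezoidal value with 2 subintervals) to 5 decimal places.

From I_{1,1} = (4·I_{1,0} − I_{0,0})/3, solve for I_{1,0}:
4·I_{1,0} = 3·3.7062578 + 1.6066949 = 12.7254683
I_{1,0} = 3.1813671

3.18137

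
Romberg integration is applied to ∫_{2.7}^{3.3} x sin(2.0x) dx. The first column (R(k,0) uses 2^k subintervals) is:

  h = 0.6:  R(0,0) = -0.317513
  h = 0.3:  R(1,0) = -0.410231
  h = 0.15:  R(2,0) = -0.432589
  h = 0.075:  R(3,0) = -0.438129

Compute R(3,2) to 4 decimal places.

R(2,1) = (4·(-0.432589) − (-0.410231)) / 3 = -0.440042
R(3,1) = -0.438129 + (-0.438129 − (-0.432589))/3 = -0.439976
R(3,2) = (16·(-0.439976) − (-0.440042)) / 15 = -0.439972

-0.4400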